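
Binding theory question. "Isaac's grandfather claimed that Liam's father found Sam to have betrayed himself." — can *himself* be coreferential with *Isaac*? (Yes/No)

*himself* is a reflexive; Principle A requires it to be bound within its binding domain — the clause headed by 'betrayed'.
— Isaac: possessor inside the subject DP of the matrix clause; does not c-command the reflexive — cannot bind it (Principle A).

No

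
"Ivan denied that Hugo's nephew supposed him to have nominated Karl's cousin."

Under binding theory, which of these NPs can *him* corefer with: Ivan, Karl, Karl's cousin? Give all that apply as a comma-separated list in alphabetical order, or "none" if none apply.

Ivan

*him* is a pronoun; Principle B requires it to be free in its binding domain — the clause headed by 'supposed'.
— Ivan: subject of the matrix clause; c-commands the pronoun but lies outside its binding domain — allowed.
— Karl: possessor inside the object DP of the clause headed by 'nominated'; is c-commanded by the pronoun; coreference would bind this R-expression — blocked (Principle C).
— Karl's cousin: object of the clause headed by 'nominated'; is c-commanded by the pronoun; coreference would bind this R-expression — blocked (Principle C).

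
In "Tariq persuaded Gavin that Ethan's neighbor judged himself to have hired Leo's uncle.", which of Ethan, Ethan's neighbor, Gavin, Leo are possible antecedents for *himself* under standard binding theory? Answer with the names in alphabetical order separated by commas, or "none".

Ethan's neighbor

*himself* is a reflexive; Principle A requires it to be bound within its binding domain — the clause headed by 'judged'.
— Ethan: possessor inside the subject DP of the clause headed by 'judged'; does not c-command the reflexive — cannot bind it (Principle A).
— Ethan's neighbor: subject of the clause headed by 'judged'; c-commands the reflexive within its binding domain — allowed (Principle A).
— Gavin: object of the matrix clause; c-commands the reflexive but lies outside its binding domain — cannot bind it (Principle A).
— Leo: possessor inside the object DP of the clause headed by 'hired'; does not c-command the reflexive — cannot bind it (Principle A).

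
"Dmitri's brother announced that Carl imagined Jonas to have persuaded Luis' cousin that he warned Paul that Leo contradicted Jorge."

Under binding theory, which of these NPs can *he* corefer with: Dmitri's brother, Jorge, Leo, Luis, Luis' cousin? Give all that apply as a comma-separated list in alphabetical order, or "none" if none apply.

*he* is a pronoun; Principle B requires it to be free in its binding domain — the clause headed by 'warned'.
— Dmitri's brother: subject of the matrix clause; c-commands the pronoun but lies outside its binding domain — allowed.
— Jorge: object of the clause headed by 'contradicted'; is c-commanded by the pronoun; coreference would bind this R-expression — blocked (Principle C).
— Leo: subject of the clause headed by 'contradicted'; is c-commanded by the pronoun; coreference would bind this R-expression — blocked (Principle C).
— Luis: possessor inside the object DP of the clause headed by 'persuaded'; does not c-command the pronoun — Principle B does not apply; allowed.
— Luis' cousin: object of the clause headed by 'persuaded'; c-commands the pronoun but lies outside its binding domain — allowed.

Dmitri's brother, Luis, Luis' cousin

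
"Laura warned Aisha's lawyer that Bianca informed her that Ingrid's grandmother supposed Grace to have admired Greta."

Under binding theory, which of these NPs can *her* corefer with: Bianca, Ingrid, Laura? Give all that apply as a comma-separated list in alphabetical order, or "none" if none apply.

*her* is a pronoun; Principle B requires it to be free in its binding domain — the clause headed by 'informed'.
— Bianca: subject of the clause headed by 'informed'; c-commands the pronoun within its binding domain — blocked (Principle B).
— Ingrid: possessor inside the subject DP of the clause headed by 'supposed'; is c-commanded by the pronoun; coreference would bind this R-expression — blocked (Principle C).
— Laura: subject of the matrix clause; c-commands the pronoun but lies outside its binding domain — allowed.

Laura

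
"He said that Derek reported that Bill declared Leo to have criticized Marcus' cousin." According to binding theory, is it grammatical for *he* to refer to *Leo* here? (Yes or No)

No

*Leo* is an R-expression; Principle C requires it to be free (not bound by any c-commanding expression).
— he: subject of the matrix clause; the pronoun c-commands the R-expression — coreference blocked (Principle C).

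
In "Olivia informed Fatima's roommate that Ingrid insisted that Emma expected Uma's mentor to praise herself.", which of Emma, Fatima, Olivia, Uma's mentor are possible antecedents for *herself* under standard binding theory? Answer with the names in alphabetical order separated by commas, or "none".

*herself* is a reflexive; Principle A requires it to be bound within its binding domain — the clause headed by 'praise'.
— Emma: subject of the clause headed by 'expected'; c-commands the reflexive but lies outside its binding domain — cannot bind it (Principle A).
— Fatima: possessor inside the object DP of the matrix clause; does not c-command the reflexive — cannot bind it (Principle A).
— Olivia: subject of the matrix clause; c-commands the reflexive but lies outside its binding domain — cannot bind it (Principle A).
— Uma's mentor: subject of the clause headed by 'praise'; c-commands the reflexive within its binding domain — allowed (Principle A).

Uma's mentor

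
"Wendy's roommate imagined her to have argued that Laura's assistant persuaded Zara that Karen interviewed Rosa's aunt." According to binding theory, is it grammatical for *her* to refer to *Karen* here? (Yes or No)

*Karen* is an R-expression; Principle C requires it to be free (not bound by any c-commanding expression).
— her: subject of the clause headed by 'argued'; the pronoun c-commands the R-expression — coreference blocked (Principle C).

No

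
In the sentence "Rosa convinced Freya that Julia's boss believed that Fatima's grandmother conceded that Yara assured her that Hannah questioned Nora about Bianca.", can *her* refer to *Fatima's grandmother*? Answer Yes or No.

*her* is a pronoun; Principle B requires it to be free in its binding domain — the clause headed by 'assured'.
— Fatima's grandmother: subject of the clause headed by 'conceded'; c-commands the pronoun but lies outside its binding domain — allowed.

Yes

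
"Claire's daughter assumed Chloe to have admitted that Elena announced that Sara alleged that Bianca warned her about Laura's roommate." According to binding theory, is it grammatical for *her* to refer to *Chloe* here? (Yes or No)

Yes

*Chloe* is an R-expression; Principle C requires it to be free (not bound by any c-commanding expression).
— her: object of the clause headed by 'warned'; the pronoun does not c-command the R-expression — coreference allowed.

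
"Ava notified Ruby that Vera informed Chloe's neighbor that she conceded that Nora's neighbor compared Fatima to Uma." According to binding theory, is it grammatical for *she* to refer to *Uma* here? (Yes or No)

*Uma* is an R-expression; Principle C requires it to be free (not bound by any c-commanding expression).
— she: subject of the clause headed by 'conceded'; the pronoun c-commands the R-expression — coreference blocked (Principle C).

No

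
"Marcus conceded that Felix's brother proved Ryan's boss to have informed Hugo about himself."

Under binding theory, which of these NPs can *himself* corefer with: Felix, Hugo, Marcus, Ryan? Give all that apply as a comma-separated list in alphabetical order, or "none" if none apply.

*himself* is a reflexive; Principle A requires it to be bound within its binding domain — the clause headed by 'informed'.
— Felix: possessor inside the subject DP of the clause headed by 'proved'; does not c-command the reflexive — cannot bind it (Principle A).
— Hugo: object of the clause headed by 'informed'; c-commands the reflexive within its binding domain — allowed (Principle A).
— Marcus: subject of the matrix clause; c-commands the reflexive but lies outside its binding domain — cannot bind it (Principle A).
— Ryan: possessor inside the subject DP of the clause headed by 'informed'; does not c-command the reflexive — cannot bind it (Principle A).

Hugo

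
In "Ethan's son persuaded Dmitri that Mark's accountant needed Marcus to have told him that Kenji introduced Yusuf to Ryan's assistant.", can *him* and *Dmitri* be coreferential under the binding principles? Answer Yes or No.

Yes

*Dmitri* is an R-expression; Principle C requires it to be free (not bound by any c-commanding expression).
— him: object of the clause headed by 'told'; the pronoun does not c-command the R-expression — coreference allowed.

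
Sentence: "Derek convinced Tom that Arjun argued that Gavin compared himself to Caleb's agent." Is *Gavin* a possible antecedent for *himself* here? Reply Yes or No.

Yes

*himself* is a reflexive; Principle A requires it to be bound within its binding domain — the clause headed by 'compared'.
— Gavin: subject of the clause headed by 'compared'; c-commands the reflexive within its binding domain — allowed (Principle A).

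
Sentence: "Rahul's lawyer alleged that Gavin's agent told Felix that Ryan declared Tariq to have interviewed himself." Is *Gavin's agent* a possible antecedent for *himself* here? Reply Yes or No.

No

*himself* is a reflexive; Principle A requires it to be bound within its binding domain — the clause headed by 'interviewed'.
— Gavin's agent: subject of the clause headed by 'told'; c-commands the reflexive but lies outside its binding domain — cannot bind it (Principle A).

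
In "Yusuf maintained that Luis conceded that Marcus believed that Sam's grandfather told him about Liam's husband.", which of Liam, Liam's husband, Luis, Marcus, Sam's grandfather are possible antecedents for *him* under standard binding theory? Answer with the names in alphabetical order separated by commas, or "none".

*him* is a pronoun; Principle B requires it to be free in its binding domain — the clause headed by 'told'.
— Liam: possessor inside the second object DP of the clause headed by 'told'; is c-commanded by the pronoun; coreference would bind this R-expression — blocked (Principle C).
— Liam's husband: second object of the clause headed by 'told'; is c-commanded by the pronoun; coreference would bind this R-expression — blocked (Principle C).
— Luis: subject of the clause headed by 'conceded'; c-commands the pronoun but lies outside its binding domain — allowed.
— Marcus: subject of the clause headed by 'believed'; c-commands the pronoun but lies outside its binding domain — allowed.
— Sam's grandfather: subject of the clause headed by 'told'; c-commands the pronoun within its binding domain — blocked (Principle B).

Luis, Marcus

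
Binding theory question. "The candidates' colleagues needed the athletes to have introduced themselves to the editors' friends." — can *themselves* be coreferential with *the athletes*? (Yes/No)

*themselves* is a reflexive; Principle A requires it to be bound within its binding domain — the clause headed by 'introduced'.
— the athletes: subject of the clause headed by 'introduced'; c-commands the reflexive within its binding domain — allowed (Principle A).

Yes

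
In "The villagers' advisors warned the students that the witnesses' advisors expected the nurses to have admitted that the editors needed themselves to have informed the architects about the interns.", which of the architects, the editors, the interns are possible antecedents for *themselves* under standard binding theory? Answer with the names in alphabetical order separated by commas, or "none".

*themselves* is a reflexive; Principle A requires it to be bound within its binding domain — the clause headed by 'needed'.
— the architects: object of the clause headed by 'informed'; does not c-command the reflexive — cannot bind it (Principle A).
— the editors: subject of the clause headed by 'needed'; c-commands the reflexive within its binding domain — allowed (Principle A).
— the interns: second object of the clause headed by 'informed'; does not c-command the reflexive — cannot bind it (Principle A).

the editors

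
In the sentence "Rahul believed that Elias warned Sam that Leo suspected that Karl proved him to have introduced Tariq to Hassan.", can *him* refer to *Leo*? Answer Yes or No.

*him* is a pronoun; Principle B requires it to be free in its binding domain — the clause headed by 'proved'.
— Leo: subject of the clause headed by 'suspected'; c-commands the pronoun but lies outside its binding domain — allowed.

Yes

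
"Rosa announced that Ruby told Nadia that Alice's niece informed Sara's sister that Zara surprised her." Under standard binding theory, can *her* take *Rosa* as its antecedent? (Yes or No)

Yes

*her* is a pronoun; Principle B requires it to be free in its binding domain — the clause headed by 'surprised'.
— Rosa: subject of the matrix clause; c-commands the pronoun but lies outside its binding domain — allowed.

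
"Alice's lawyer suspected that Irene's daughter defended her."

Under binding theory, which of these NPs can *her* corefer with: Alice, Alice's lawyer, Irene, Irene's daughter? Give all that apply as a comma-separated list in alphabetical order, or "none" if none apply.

*her* is a pronoun; Principle B requires it to be free in its binding domain — the clause headed by 'defended'.
— Alice: possessor inside the subject DP of the matrix clause; does not c-command the pronoun — Principle B does not apply; allowed.
— Alice's lawyer: subject of the matrix clause; c-commands the pronoun but lies outside its binding domain — allowed.
— Irene: possessor inside the subject DP of the clause headed by 'defended'; does not c-command the pronoun — Principle B does not apply; allowed.
— Irene's daughter: subject of the clause headed by 'defended'; c-commands the pronoun within its binding domain — blocked (Principle B).

Alice, Alice's lawyer, Irene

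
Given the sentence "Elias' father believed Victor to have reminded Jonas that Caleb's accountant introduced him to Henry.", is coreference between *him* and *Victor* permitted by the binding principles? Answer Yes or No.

*him* is a pronoun; Principle B requires it to be free in its binding domain — the clause headed by 'introduced'.
— Victor: subject of the clause headed by 'reminded'; c-commands the pronoun but lies outside its binding domain — allowed.

Yes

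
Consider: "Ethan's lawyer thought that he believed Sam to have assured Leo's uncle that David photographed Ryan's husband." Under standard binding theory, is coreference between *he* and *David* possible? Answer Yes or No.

*David* is an R-expression; Principle C requires it to be free (not bound by any c-commanding expression).
— he: subject of the clause headed by 'believed'; the pronoun c-commands the R-expression — coreference blocked (Principle C).

No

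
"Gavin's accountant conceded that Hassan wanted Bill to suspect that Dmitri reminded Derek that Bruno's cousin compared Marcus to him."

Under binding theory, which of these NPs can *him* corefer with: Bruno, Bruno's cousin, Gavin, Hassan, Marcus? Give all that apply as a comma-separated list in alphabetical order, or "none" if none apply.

*him* is a pronoun; Principle B requires it to be free in its binding domain — the clause headed by 'compared'.
— Bruno: possessor inside the subject DP of the clause headed by 'compared'; does not c-command the pronoun — Principle B does not apply; allowed.
— Bruno's cousin: subject of the clause headed by 'compared'; c-commands the pronoun within its binding domain — blocked (Principle B).
— Gavin: possessor inside the subject DP of the matrix clause; does not c-command the pronoun — Principle B does not apply; allowed.
— Hassan: subject of the clause headed by 'wanted'; c-commands the pronoun but lies outside its binding domain — allowed.
— Marcus: object of the clause headed by 'compared'; c-commands the pronoun within its binding domain — blocked (Principle B).

Bruno, Gavin, Hassan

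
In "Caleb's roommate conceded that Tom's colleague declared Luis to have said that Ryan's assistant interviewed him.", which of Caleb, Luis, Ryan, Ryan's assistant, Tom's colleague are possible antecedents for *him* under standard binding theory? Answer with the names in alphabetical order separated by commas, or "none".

Caleb, Luis, Ryan, Tom's colleague

*him* is a pronoun; Principle B requires it to be free in its binding domain — the clause headed by 'interviewed'.
— Caleb: possessor inside the subject DP of the matrix clause; does not c-command the pronoun — Principle B does not apply; allowed.
— Luis: subject of the clause headed by 'said'; c-commands the pronoun but lies outside its binding domain — allowed.
— Ryan: possessor inside the subject DP of the clause headed by 'interviewed'; does not c-command the pronoun — Principle B does not apply; allowed.
— Ryan's assistant: subject of the clause headed by 'interviewed'; c-commands the pronoun within its binding domain — blocked (Principle B).
— Tom's colleague: subject of the clause headed by 'declared'; c-commands the pronoun but lies outside its binding domain — allowed.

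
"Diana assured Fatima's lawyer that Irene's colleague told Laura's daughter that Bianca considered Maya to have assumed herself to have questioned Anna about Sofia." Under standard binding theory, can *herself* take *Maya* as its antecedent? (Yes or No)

*herself* is a reflexive; Principle A requires it to be bound within its binding domain — the clause headed by 'assumed'.
— Maya: subject of the clause headed by 'assumed'; c-commands the reflexive within its binding domain — allowed (Principle A).

Yes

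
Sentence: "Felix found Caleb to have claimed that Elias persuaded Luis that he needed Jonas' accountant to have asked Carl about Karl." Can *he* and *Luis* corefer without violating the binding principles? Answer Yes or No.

Yes

*Luis* is an R-expression; Principle C requires it to be free (not bound by any c-commanding expression).
— he: subject of the clause headed by 'needed'; the pronoun does not c-command the R-expression — coreference allowed.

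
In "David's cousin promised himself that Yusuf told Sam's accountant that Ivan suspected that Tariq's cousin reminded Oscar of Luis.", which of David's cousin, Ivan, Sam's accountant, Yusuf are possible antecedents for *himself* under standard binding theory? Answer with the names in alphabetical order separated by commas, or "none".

*himself* is a reflexive; Principle A requires it to be bound within its binding domain — the matrix clause.
— David's cousin: subject of the matrix clause; c-commands the reflexive within its binding domain — allowed (Principle A).
— Ivan: subject of the clause headed by 'suspected'; does not c-command the reflexive — cannot bind it (Principle A).
— Sam's accountant: object of the clause headed by 'told'; does not c-command the reflexive — cannot bind it (Principle A).
— Yusuf: subject of the clause headed by 'told'; does not c-command the reflexive — cannot bind it (Principle A).

David's cousin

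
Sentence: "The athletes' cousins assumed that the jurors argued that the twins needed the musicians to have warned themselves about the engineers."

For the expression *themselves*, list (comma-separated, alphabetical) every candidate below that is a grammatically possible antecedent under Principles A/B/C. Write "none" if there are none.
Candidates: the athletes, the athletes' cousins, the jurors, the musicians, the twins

the musicians

*themselves* is a reflexive; Principle A requires it to be bound within its binding domain — the clause headed by 'warned'.
— the athletes: possessor inside the subject DP of the matrix clause; does not c-command the reflexive — cannot bind it (Principle A).
— the athletes' cousins: subject of the matrix clause; c-commands the reflexive but lies outside its binding domain — cannot bind it (Principle A).
— the jurors: subject of the clause headed by 'argued'; c-commands the reflexive but lies outside its binding domain — cannot bind it (Principle A).
— the musicians: subject of the clause headed by 'warned'; c-commands the reflexive within its binding domain — allowed (Principle A).
— the twins: subject of the clause headed by 'needed'; c-commands the reflexive but lies outside its binding domain — cannot bind it (Principle A).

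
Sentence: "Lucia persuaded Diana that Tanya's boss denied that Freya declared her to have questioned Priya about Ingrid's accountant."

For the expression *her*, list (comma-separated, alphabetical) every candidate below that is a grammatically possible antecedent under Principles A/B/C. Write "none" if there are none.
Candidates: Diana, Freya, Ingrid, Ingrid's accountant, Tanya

Diana, Tanya

*her* is a pronoun; Principle B requires it to be free in its binding domain — the clause headed by 'declared'.
— Diana: object of the matrix clause; c-commands the pronoun but lies outside its binding domain — allowed.
— Freya: subject of the clause headed by 'declared'; c-commands the pronoun within its binding domain — blocked (Principle B).
— Ingrid: possessor inside the second object DP of the clause headed by 'questioned'; is c-commanded by the pronoun; coreference would bind this R-expression — blocked (Principle C).
— Ingrid's accountant: second object of the clause headed by 'questioned'; is c-commanded by the pronoun; coreference would bind this R-expression — blocked (Principle C).
— Tanya: possessor inside the subject DP of the clause headed by 'denied'; does not c-command the pronoun — Principle B does not apply; allowed.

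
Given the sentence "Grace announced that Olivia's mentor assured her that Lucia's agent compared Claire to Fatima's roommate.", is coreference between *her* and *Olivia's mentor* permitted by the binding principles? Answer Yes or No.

*her* is a pronoun; Principle B requires it to be free in its binding domain — the clause headed by 'assured'.
— Olivia's mentor: subject of the clause headed by 'assured'; c-commands the pronoun within its binding domain — blocked (Principle B).

No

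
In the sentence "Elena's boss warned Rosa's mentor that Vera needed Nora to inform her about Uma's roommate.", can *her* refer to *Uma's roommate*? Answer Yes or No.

*her* is a pronoun; Principle B requires it to be free in its binding domain — the clause headed by 'inform'.
— Uma's roommate: second object of the clause headed by 'inform'; is c-commanded by the pronoun; coreference would bind this R-expression — blocked (Principle C).

No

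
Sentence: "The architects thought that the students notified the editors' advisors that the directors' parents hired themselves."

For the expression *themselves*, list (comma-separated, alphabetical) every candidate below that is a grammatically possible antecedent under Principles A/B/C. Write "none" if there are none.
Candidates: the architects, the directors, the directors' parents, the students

*themselves* is a reflexive; Principle A requires it to be bound within its binding domain — the clause headed by 'hired'.
— the architects: subject of the matrix clause; c-commands the reflexive but lies outside its binding domain — cannot bind it (Principle A).
— the directors: possessor inside the subject DP of the clause headed by 'hired'; does not c-command the reflexive — cannot bind it (Principle A).
— the directors' parents: subject of the clause headed by 'hired'; c-commands the reflexive within its binding domain — allowed (Principle A).
— the students: subject of the clause headed by 'notified'; c-commands the reflexive but lies outside its binding domain — cannot bind it (Principle A).

the directors' parents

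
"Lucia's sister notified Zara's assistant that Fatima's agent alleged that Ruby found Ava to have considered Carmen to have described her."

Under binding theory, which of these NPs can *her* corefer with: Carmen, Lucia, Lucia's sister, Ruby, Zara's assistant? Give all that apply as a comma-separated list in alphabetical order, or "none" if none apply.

*her* is a pronoun; Principle B requires it to be free in its binding domain — the clause headed by 'described'.
— Carmen: subject of the clause headed by 'described'; c-commands the pronoun within its binding domain — blocked (Principle B).
— Lucia: possessor inside the subject DP of the matrix clause; does not c-command the pronoun — Principle B does not apply; allowed.
— Lucia's sister: subject of the matrix clause; c-commands the pronoun but lies outside its binding domain — allowed.
— Ruby: subject of the clause headed by 'found'; c-commands the pronoun but lies outside its binding domain — allowed.
— Zara's assistant: object of the matrix clause; c-commands the pronoun but lies outside its binding domain — allowed.

Lucia, Lucia's sister, Ruby, Zara's assistant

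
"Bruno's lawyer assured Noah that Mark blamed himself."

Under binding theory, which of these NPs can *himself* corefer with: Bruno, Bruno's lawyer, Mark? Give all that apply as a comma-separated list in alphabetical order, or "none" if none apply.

*himself* is a reflexive; Principle A requires it to be bound within its binding domain — the clause headed by 'blamed'.
— Bruno: possessor inside the subject DP of the matrix clause; does not c-command the reflexive — cannot bind it (Principle A).
— Bruno's lawyer: subject of the matrix clause; c-commands the reflexive but lies outside its binding domain — cannot bind it (Principle A).
— Mark: subject of the clause headed by 'blamed'; c-commands the reflexive within its binding domain — allowed (Principle A).

Mark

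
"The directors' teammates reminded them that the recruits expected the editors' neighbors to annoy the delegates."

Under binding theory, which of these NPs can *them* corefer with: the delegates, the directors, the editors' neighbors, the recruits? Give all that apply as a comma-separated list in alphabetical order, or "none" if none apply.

*them* is a pronoun; Principle B requires it to be free in its binding domain — the matrix clause.
— the delegates: object of the clause headed by 'annoy'; is c-commanded by the pronoun; coreference would bind this R-expression — blocked (Principle C).
— the directors: possessor inside the subject DP of the matrix clause; does not c-command the pronoun — Principle B does not apply; allowed.
— the editors' neighbors: subject of the clause headed by 'annoy'; is c-commanded by the pronoun; coreference would bind this R-expression — blocked (Principle C).
— the recruits: subject of the clause headed by 'expected'; is c-commanded by the pronoun; coreference would bind this R-expression — blocked (Principle C).

the directors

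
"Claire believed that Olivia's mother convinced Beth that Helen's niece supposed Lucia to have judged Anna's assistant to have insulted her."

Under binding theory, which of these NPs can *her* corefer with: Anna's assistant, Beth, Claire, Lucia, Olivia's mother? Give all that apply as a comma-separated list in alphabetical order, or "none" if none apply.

*her* is a pronoun; Principle B requires it to be free in its binding domain — the clause headed by 'insulted'.
— Anna's assistant: subject of the clause headed by 'insulted'; c-commands the pronoun within its binding domain — blocked (Principle B).
— Beth: object of the clause headed by 'convinced'; c-commands the pronoun but lies outside its binding domain — allowed.
— Claire: subject of the matrix clause; c-commands the pronoun but lies outside its binding domain — allowed.
— Lucia: subject of the clause headed by 'judged'; c-commands the pronoun but lies outside its binding domain — allowed.
— Olivia's mother: subject of the clause headed by 'convinced'; c-commands the pronoun but lies outside its binding domain — allowed.

Beth, Claire, Lucia, Olivia's mother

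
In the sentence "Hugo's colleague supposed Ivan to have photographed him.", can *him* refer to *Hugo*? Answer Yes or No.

Yes

*him* is a pronoun; Principle B requires it to be free in its binding domain — the clause headed by 'photographed'.
— Hugo: possessor inside the subject DP of the matrix clause; does not c-command the pronoun — Principle B does not apply; allowed.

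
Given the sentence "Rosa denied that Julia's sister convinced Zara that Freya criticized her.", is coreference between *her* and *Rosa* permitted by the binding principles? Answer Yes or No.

*her* is a pronoun; Principle B requires it to be free in its binding domain — the clause headed by 'criticized'.
— Rosa: subject of the matrix clause; c-commands the pronoun but lies outside its binding domain — allowed.

Yes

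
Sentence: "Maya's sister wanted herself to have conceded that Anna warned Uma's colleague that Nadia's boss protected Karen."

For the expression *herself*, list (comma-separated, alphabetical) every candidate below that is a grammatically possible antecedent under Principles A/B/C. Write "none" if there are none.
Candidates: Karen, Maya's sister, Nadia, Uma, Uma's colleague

Maya's sister

*herself* is a reflexive; Principle A requires it to be bound within its binding domain — the matrix clause.
— Karen: object of the clause headed by 'protected'; does not c-command the reflexive — cannot bind it (Principle A).
— Maya's sister: subject of the matrix clause; c-commands the reflexive within its binding domain — allowed (Principle A).
— Nadia: possessor inside the subject DP of the clause headed by 'protected'; does not c-command the reflexive — cannot bind it (Principle A).
— Uma: possessor inside the object DP of the clause headed by 'warned'; does not c-command the reflexive — cannot bind it (Principle A).
— Uma's colleague: object of the clause headed by 'warned'; does not c-command the reflexive — cannot bind it (Principle A).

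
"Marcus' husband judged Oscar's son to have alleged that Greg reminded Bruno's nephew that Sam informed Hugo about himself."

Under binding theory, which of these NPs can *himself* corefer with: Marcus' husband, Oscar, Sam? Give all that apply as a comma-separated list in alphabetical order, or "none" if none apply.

Sam

*himself* is a reflexive; Principle A requires it to be bound within its binding domain — the clause headed by 'informed'.
— Marcus' husband: subject of the matrix clause; c-commands the reflexive but lies outside its binding domain — cannot bind it (Principle A).
— Oscar: possessor inside the subject DP of the clause headed by 'alleged'; does not c-command the reflexive — cannot bind it (Principle A).
— Sam: subject of the clause headed by 'informed'; c-commands the reflexive within its binding domain — allowed (Principle A).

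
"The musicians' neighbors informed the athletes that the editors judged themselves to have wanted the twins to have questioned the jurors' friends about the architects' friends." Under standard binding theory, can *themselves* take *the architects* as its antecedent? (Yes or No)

No

*themselves* is a reflexive; Principle A requires it to be bound within its binding domain — the clause headed by 'judged'.
— the architects: possessor inside the second object DP of the clause headed by 'questioned'; does not c-command the reflexive — cannot bind it (Principle A).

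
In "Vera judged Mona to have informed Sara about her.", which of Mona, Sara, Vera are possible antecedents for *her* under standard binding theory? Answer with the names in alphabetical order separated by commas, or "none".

Vera

*her* is a pronoun; Principle B requires it to be free in its binding domain — the clause headed by 'informed'.
— Mona: subject of the clause headed by 'informed'; c-commands the pronoun within its binding domain — blocked (Principle B).
— Sara: object of the clause headed by 'informed'; c-commands the pronoun within its binding domain — blocked (Principle B).
— Vera: subject of the matrix clause; c-commands the pronoun but lies outside its binding domain — allowed.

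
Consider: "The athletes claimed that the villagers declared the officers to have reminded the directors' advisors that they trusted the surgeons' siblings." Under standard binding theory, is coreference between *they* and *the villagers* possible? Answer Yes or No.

Yes

*the villagers* is an R-expression; Principle C requires it to be free (not bound by any c-commanding expression).
— they: subject of the clause headed by 'trusted'; the pronoun does not c-command the R-expression — coreference allowed.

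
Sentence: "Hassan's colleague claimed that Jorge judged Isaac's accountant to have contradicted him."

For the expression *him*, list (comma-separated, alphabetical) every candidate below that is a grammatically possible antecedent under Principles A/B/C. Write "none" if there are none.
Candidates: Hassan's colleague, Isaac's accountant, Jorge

Hassan's colleague, Jorge

*him* is a pronoun; Principle B requires it to be free in its binding domain — the clause headed by 'contradicted'.
— Hassan's colleague: subject of the matrix clause; c-commands the pronoun but lies outside its binding domain — allowed.
— Isaac's accountant: subject of the clause headed by 'contradicted'; c-commands the pronoun within its binding domain — blocked (Principle B).
— Jorge: subject of the clause headed by 'judged'; c-commands the pronoun but lies outside its binding domain — allowed.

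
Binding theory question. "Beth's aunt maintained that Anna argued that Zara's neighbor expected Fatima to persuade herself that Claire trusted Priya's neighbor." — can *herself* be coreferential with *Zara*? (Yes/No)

*herself* is a reflexive; Principle A requires it to be bound within its binding domain — the clause headed by 'persuade'.
— Zara: possessor inside the subject DP of the clause headed by 'expected'; does not c-command the reflexive — cannot bind it (Principle A).

No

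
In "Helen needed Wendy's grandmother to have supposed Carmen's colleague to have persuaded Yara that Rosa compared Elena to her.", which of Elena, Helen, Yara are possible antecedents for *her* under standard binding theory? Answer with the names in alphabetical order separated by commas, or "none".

Helen, Yara

*her* is a pronoun; Principle B requires it to be free in its binding domain — the clause headed by 'compared'.
— Elena: object of the clause headed by 'compared'; c-commands the pronoun within its binding domain — blocked (Principle B).
— Helen: subject of the matrix clause; c-commands the pronoun but lies outside its binding domain — allowed.
— Yara: object of the clause headed by 'persuaded'; c-commands the pronoun but lies outside its binding domain — allowed.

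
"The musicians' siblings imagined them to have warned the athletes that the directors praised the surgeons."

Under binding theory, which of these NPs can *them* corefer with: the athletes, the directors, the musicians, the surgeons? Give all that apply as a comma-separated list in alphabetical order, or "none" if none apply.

*them* is a pronoun; Principle B requires it to be free in its binding domain — the matrix clause.
— the athletes: object of the clause headed by 'warned'; is c-commanded by the pronoun; coreference would bind this R-expression — blocked (Principle C).
— the directors: subject of the clause headed by 'praised'; is c-commanded by the pronoun; coreference would bind this R-expression — blocked (Principle C).
— the musicians: possessor inside the subject DP of the matrix clause; does not c-command the pronoun — Principle B does not apply; allowed.
— the surgeons: object of the clause headed by 'praised'; is c-commanded by the pronoun; coreference would bind this R-expression — blocked (Principle C).

the musicians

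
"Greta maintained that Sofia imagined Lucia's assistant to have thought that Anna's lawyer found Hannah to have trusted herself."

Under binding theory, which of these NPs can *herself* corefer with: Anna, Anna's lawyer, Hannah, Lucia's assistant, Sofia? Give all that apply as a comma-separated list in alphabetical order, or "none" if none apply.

Hannah

*herself* is a reflexive; Principle A requires it to be bound within its binding domain — the clause headed by 'trusted'.
— Anna: possessor inside the subject DP of the clause headed by 'found'; does not c-command the reflexive — cannot bind it (Principle A).
— Anna's lawyer: subject of the clause headed by 'found'; c-commands the reflexive but lies outside its binding domain — cannot bind it (Principle A).
— Hannah: subject of the clause headed by 'trusted'; c-commands the reflexive within its binding domain — allowed (Principle A).
— Lucia's assistant: subject of the clause headed by 'thought'; c-commands the reflexive but lies outside its binding domain — cannot bind it (Principle A).
— Sofia: subject of the clause headed by 'imagined'; c-commands the reflexive but lies outside its binding domain — cannot bind it (Principle A).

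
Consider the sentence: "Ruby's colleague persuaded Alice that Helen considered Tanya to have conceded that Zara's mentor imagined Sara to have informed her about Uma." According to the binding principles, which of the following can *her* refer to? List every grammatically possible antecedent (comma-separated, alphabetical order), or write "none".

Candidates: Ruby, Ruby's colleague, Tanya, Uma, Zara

*her* is a pronoun; Principle B requires it to be free in its binding domain — the clause headed by 'informed'.
— Ruby: possessor inside the subject DP of the matrix clause; does not c-command the pronoun — Principle B does not apply; allowed.
— Ruby's colleague: subject of the matrix clause; c-commands the pronoun but lies outside its binding domain — allowed.
— Tanya: subject of the clause headed by 'conceded'; c-commands the pronoun but lies outside its binding domain — allowed.
— Uma: second object of the clause headed by 'informed'; is c-commanded by the pronoun; coreference would bind this R-expression — blocked (Principle C).
— Zara: possessor inside the subject DP of the clause headed by 'imagined'; does not c-command the pronoun — Principle B does not apply; allowed.

Ruby, Ruby's colleague, Tanya, Zara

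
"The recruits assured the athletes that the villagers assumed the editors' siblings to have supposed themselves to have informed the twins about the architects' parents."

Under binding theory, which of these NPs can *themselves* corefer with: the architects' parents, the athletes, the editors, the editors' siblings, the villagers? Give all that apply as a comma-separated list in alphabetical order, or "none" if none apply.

*themselves* is a reflexive; Principle A requires it to be bound within its binding domain — the clause headed by 'supposed'.
— the architects' parents: second object of the clause headed by 'informed'; does not c-command the reflexive — cannot bind it (Principle A).
— the athletes: object of the matrix clause; c-commands the reflexive but lies outside its binding domain — cannot bind it (Principle A).
— the editors: possessor inside the subject DP of the clause headed by 'supposed'; does not c-command the reflexive — cannot bind it (Principle A).
— the editors' siblings: subject of the clause headed by 'supposed'; c-commands the reflexive within its binding domain — allowed (Principle A).
— the villagers: subject of the clause headed by 'assumed'; c-commands the reflexive but lies outside its binding domain — cannot bind it (Principle A).

the editors' siblings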